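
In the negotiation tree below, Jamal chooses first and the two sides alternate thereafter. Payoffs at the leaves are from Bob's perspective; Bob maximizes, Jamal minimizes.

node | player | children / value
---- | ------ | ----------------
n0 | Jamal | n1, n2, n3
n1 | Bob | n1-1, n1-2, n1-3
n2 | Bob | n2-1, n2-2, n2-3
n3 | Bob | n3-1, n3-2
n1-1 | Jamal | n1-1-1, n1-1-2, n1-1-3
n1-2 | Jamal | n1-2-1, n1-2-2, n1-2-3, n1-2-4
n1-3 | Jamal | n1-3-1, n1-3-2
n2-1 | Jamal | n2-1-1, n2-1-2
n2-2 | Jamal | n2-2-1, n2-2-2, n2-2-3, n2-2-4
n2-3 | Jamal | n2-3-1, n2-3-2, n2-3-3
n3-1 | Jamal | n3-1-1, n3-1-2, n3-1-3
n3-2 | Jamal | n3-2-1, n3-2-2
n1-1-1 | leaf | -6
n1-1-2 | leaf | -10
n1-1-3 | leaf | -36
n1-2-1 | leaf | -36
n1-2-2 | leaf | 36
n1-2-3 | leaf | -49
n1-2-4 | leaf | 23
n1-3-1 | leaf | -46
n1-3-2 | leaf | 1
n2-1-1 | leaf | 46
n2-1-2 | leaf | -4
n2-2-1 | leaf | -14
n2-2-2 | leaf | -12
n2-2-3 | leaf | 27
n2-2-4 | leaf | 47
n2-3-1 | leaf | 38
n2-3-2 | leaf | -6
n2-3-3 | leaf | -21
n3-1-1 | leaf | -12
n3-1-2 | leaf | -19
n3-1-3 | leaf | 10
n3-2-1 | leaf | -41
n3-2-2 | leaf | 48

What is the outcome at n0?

n1-1 (Jamal): min(-6, -10, -36) = -36
n1-2 (Jamal): min(-36, 36, -49, 23) = -49
n1-3 (Jamal): min(-46, 1) = -46
n1 (Bob): max(-36, -49, -46) = -36
n2-1 (Jamal): min(46, -4) = -4
n2-2 (Jamal): min(-14, -12, 27, 47) = -14
n2-3 (Jamal): min(38, -6, -21) = -21
n2 (Bob): max(-4, -14, -21) = -4
n3-1 (Jamal): min(-12, -19, 10) = -19
n3-2 (Jamal): min(-41, 48) = -41
n3 (Bob): max(-19, -41) = -19
n0 (Jamal): min(-36, -4, -19) = -36

-36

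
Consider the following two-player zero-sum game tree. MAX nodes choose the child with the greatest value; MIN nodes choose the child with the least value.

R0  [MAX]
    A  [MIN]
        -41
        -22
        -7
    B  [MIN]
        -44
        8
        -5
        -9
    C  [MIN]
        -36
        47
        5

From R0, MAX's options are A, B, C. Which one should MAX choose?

C

A (MIN): min(-41, -22, -7) = -41
B (MIN): min(-44, 8, -5, -9) = -44
C (MIN): min(-36, 47, 5) = -36
R0 (MAX): max(-41, -44, -36) = -36
MAX at R0 wants the highest of {A=-41, B=-44, C=-36}, so chooses C.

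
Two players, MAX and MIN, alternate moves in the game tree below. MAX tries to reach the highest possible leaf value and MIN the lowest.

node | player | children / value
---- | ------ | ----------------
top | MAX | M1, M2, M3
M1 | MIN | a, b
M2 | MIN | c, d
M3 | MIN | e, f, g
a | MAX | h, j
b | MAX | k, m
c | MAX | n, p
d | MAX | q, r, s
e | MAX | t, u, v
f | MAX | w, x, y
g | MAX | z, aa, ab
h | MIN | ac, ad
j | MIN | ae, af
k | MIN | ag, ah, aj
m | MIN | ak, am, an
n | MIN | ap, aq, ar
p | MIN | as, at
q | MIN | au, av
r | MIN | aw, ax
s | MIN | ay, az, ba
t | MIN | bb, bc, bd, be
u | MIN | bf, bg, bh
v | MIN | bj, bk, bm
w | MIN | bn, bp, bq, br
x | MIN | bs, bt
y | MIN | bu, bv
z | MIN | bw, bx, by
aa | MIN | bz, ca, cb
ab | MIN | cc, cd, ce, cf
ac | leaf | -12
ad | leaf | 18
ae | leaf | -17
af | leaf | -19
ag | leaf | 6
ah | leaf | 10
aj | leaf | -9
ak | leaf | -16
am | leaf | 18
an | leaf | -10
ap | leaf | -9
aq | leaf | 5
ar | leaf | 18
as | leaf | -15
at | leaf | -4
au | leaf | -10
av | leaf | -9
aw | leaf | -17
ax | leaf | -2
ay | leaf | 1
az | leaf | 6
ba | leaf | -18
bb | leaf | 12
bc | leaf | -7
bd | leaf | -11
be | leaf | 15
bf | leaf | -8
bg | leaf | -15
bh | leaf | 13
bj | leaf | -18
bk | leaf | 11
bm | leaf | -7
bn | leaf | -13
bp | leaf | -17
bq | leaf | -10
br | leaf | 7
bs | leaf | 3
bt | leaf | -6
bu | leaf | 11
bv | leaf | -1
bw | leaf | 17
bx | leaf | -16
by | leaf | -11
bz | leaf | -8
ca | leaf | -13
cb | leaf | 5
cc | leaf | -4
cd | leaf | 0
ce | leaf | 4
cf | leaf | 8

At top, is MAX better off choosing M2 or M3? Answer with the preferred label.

n (MIN): min(-9, 5, 18) = -9
p (MIN): min(-15, -4) = -15
c (MAX): max(-9, -15) = -9
q (MIN): min(-10, -9) = -10
r (MIN): min(-17, -2) = -17
s (MIN): min(1, 6, -18) = -18
d (MAX): max(-10, -17, -18) = -10
M2 (MIN): min(-9, -10) = -10
t (MIN): min(12, -7, -11, 15) = -11
u (MIN): min(-8, -15, 13) = -15
v (MIN): min(-18, 11, -7) = -18
e (MAX): max(-11, -15, -18) = -11
w (MIN): min(-13, -17, -10, 7) = -17
x (MIN): min(3, -6) = -6
y (MIN): min(11, -1) = -1
f (MAX): max(-17, -6, -1) = -1
z (MIN): min(17, -16, -11) = -16
aa (MIN): min(-8, -13, 5) = -13
ab (MIN): min(-4, 0, 4, 8) = -4
g (MAX): max(-16, -13, -4) = -4
M3 (MIN): min(-11, -1, -4) = -11
MAX prefers the higher value; M2=-10, M3=-11. M2 is better since -10 > -11.

M2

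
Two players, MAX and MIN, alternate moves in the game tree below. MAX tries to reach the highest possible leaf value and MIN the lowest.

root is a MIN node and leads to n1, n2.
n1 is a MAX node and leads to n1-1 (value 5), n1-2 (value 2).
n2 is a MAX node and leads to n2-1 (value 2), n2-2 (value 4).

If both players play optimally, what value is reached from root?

n1 (MAX): max(5, 2) = 5
n2 (MAX): max(2, 4) = 4
root (MIN): min(5, 4) = 4

4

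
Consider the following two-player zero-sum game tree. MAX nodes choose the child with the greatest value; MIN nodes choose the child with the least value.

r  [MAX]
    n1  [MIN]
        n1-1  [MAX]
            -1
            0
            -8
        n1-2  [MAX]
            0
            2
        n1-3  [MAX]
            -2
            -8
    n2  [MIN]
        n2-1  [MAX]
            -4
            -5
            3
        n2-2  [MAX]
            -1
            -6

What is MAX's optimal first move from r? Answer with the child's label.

n2

n1-1 (MAX): max(-1, 0, -8) = 0
n1-2 (MAX): max(0, 2) = 2
n1-3 (MAX): max(-2, -8) = -2
n1 (MIN): min(0, 2, -2) = -2
n2-1 (MAX): max(-4, -5, 3) = 3
n2-2 (MAX): max(-1, -6) = -1
n2 (MIN): min(3, -1) = -1
r (MAX): max(-2, -1) = -1
MAX at r wants the highest of {n1=-2, n2=-1}, so chooses n2.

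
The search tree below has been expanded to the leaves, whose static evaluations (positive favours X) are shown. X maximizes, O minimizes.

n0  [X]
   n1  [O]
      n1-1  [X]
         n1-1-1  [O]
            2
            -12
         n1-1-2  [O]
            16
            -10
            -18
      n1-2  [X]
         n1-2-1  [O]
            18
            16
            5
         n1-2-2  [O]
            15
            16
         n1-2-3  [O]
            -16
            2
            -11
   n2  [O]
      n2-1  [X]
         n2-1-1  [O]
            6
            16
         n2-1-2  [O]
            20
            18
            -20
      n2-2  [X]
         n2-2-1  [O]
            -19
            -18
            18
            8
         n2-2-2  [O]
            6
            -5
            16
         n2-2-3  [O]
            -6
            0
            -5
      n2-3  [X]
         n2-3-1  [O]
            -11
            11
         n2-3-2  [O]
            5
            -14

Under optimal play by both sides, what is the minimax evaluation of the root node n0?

n1-1-1 (O): min(2, -12) = -12
n1-1-2 (O): min(16, -10, -18) = -18
n1-1 (X): max(-12, -18) = -12
n1-2-1 (O): min(18, 16, 5) = 5
n1-2-2 (O): min(15, 16) = 15
n1-2-3 (O): min(-16, 2, -11) = -16
n1-2 (X): max(5, 15, -16) = 15
n1 (O): min(-12, 15) = -12
n2-1-1 (O): min(6, 16) = 6
n2-1-2 (O): min(20, 18, -20) = -20
n2-1 (X): max(6, -20) = 6
n2-2-1 (O): min(-19, -18, 18, 8) = -19
n2-2-2 (O): min(6, -5, 16) = -5
n2-2-3 (O): min(-6, 0, -5) = -6
n2-2 (X): max(-19, -5, -6) = -5
n2-3-1 (O): min(-11, 11) = -11
n2-3-2 (O): min(5, -14) = -14
n2-3 (X): max(-11, -14) = -11
n2 (O): min(6, -5, -11) = -11
n0 (X): max(-12, -11) = -11

-11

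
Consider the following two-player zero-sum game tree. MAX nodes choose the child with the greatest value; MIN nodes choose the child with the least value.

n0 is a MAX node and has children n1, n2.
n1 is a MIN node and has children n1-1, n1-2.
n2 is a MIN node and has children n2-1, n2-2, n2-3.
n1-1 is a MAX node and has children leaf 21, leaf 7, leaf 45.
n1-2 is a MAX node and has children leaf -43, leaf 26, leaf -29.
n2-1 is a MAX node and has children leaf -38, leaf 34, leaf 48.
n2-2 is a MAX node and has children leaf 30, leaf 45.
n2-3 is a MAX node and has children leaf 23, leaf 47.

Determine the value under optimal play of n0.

n1-1 (MAX): max(21, 7, 45) = 45
n1-2 (MAX): max(-43, 26, -29) = 26
n1 (MIN): min(45, 26) = 26
n2-1 (MAX): max(-38, 34, 48) = 48
n2-2 (MAX): max(30, 45) = 45
n2-3 (MAX): max(23, 47) = 47
n2 (MIN): min(48, 45, 47) = 45
n0 (MAX): max(26, 45) = 45

45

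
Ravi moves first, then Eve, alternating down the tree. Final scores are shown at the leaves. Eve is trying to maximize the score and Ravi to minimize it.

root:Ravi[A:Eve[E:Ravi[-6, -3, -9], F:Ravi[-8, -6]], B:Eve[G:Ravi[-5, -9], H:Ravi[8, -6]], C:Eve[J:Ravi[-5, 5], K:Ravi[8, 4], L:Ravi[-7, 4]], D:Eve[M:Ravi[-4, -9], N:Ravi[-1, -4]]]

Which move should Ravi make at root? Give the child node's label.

E (Ravi): min(-6, -3, -9) = -9
F (Ravi): min(-8, -6) = -8
A (Eve): max(-9, -8) = -8
G (Ravi): min(-5, -9) = -9
H (Ravi): min(8, -6) = -6
B (Eve): max(-9, -6) = -6
J (Ravi): min(-5, 5) = -5
K (Ravi): min(8, 4) = 4
L (Ravi): min(-7, 4) = -7
C (Eve): max(-5, 4, -7) = 4
M (Ravi): min(-4, -9) = -9
N (Ravi): min(-1, -4) = -4
D (Eve): max(-9, -4) = -4
root (Ravi): min(-8, -6, 4, -4) = -8
Ravi at root wants the lowest of {A=-8, B=-6, C=4, D=-4}, so chooses A.

A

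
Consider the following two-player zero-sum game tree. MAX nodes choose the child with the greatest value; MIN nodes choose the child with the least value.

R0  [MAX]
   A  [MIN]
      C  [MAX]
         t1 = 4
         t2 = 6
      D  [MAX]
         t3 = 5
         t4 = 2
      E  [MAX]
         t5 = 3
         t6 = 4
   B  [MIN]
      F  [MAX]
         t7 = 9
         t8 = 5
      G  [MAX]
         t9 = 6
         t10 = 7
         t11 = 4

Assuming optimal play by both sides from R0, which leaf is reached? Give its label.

t10

C (MAX): max(4, 6) = 6
D (MAX): max(5, 2) = 5
E (MAX): max(3, 4) = 4
A (MIN): min(6, 5, 4) = 4
F (MAX): max(9, 5) = 9
G (MAX): max(6, 7, 4) = 7
B (MIN): min(9, 7) = 7
R0 (MAX): max(4, 7) = 7
At R0, MAX picks B (highest: 7).
At B, MIN picks G (lowest: 7).
At G, MAX picks t10 (highest: 7).
Terminal value 7.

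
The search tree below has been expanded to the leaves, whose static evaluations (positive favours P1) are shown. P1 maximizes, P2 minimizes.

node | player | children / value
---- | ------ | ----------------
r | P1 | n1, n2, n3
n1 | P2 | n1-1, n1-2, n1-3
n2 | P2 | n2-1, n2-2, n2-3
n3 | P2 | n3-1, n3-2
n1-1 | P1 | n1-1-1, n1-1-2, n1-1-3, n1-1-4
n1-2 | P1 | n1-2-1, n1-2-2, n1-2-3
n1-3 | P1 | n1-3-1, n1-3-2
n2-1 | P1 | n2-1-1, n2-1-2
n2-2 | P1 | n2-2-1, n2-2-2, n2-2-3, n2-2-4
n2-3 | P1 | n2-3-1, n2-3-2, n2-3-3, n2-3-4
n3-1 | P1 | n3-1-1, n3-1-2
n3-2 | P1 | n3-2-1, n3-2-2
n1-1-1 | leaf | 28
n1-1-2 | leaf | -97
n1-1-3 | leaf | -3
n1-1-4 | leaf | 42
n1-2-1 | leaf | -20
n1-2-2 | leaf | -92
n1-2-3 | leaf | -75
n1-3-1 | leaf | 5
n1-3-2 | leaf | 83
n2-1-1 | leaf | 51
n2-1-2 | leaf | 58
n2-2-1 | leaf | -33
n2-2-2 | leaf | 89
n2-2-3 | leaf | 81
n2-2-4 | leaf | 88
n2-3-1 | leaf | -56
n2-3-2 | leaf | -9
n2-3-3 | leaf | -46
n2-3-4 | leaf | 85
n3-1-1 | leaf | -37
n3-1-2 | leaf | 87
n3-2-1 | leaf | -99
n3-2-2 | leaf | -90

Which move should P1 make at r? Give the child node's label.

n2

n1-1 (P1): max(28, -97, -3, 42) = 42
n1-2 (P1): max(-20, -92, -75) = -20
n1-3 (P1): max(5, 83) = 83
n1 (P2): min(42, -20, 83) = -20
n2-1 (P1): max(51, 58) = 58
n2-2 (P1): max(-33, 89, 81, 88) = 89
n2-3 (P1): max(-56, -9, -46, 85) = 85
n2 (P2): min(58, 89, 85) = 58
n3-1 (P1): max(-37, 87) = 87
n3-2 (P1): max(-99, -90) = -90
n3 (P2): min(87, -90) = -90
r (P1): max(-20, 58, -90) = 58
P1 at r wants the highest of {n1=-20, n2=58, n3=-90}, so chooses n2.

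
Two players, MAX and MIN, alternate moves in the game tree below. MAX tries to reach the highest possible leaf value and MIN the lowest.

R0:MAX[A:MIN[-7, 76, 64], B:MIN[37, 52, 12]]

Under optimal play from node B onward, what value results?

12

B (MIN): min(37, 52, 12) = 12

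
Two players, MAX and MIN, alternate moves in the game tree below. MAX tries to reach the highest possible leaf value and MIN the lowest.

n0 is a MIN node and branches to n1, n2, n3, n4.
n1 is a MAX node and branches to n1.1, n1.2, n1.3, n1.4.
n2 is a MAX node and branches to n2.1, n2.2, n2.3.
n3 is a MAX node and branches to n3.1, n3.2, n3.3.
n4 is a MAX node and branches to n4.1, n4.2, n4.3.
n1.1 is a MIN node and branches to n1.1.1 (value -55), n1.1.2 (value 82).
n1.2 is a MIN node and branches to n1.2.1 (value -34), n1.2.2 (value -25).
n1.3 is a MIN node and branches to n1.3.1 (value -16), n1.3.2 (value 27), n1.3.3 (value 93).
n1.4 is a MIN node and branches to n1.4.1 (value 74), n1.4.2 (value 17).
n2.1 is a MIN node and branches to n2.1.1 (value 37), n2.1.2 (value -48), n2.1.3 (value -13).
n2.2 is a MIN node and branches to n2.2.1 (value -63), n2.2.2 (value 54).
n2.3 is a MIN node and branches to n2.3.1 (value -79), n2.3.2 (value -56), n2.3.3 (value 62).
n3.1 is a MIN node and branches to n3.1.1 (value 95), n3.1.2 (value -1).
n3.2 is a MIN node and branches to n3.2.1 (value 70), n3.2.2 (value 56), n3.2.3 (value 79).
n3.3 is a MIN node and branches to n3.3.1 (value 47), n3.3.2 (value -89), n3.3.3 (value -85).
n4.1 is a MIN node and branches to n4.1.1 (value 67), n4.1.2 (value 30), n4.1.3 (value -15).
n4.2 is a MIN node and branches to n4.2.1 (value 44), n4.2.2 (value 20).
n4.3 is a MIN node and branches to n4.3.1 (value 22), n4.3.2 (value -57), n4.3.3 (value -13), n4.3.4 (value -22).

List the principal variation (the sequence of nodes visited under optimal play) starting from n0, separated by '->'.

n0 -> n2 -> n2.1 -> n2.1.2

n1.1 (MIN): min(-55, 82) = -55
n1.2 (MIN): min(-34, -25) = -34
n1.3 (MIN): min(-16, 27, 93) = -16
n1.4 (MIN): min(74, 17) = 17
n1 (MAX): max(-55, -34, -16, 17) = 17
n2.1 (MIN): min(37, -48, -13) = -48
n2.2 (MIN): min(-63, 54) = -63
n2.3 (MIN): min(-79, -56, 62) = -79
n2 (MAX): max(-48, -63, -79) = -48
n3.1 (MIN): min(95, -1) = -1
n3.2 (MIN): min(70, 56, 79) = 56
n3.3 (MIN): min(47, -89, -85) = -89
n3 (MAX): max(-1, 56, -89) = 56
n4.1 (MIN): min(67, 30, -15) = -15
n4.2 (MIN): min(44, 20) = 20
n4.3 (MIN): min(22, -57, -13, -22) = -57
n4 (MAX): max(-15, 20, -57) = 20
n0 (MIN): min(17, -48, 56, 20) = -48
At n0, MIN picks n2 (lowest: -48).
At n2, MAX picks n2.1 (highest: -48).
At n2.1, MIN picks n2.1.2 (lowest: -48).
Terminal value -48.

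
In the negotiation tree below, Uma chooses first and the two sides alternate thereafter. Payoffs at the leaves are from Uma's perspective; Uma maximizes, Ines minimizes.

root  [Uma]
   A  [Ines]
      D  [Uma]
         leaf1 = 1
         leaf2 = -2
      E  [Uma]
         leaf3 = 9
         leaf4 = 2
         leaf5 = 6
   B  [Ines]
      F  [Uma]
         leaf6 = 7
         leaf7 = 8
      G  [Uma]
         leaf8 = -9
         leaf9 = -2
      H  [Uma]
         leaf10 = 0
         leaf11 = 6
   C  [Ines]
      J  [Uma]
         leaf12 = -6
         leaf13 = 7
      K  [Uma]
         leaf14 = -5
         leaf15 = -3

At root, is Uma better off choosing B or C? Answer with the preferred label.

F (Uma): max(7, 8) = 8
G (Uma): max(-9, -2) = -2
H (Uma): max(0, 6) = 6
B (Ines): min(8, -2, 6) = -2
J (Uma): max(-6, 7) = 7
K (Uma): max(-5, -3) = -3
C (Ines): min(7, -3) = -3
Uma prefers the higher value; B=-2, C=-3. B is better since -2 > -3.

B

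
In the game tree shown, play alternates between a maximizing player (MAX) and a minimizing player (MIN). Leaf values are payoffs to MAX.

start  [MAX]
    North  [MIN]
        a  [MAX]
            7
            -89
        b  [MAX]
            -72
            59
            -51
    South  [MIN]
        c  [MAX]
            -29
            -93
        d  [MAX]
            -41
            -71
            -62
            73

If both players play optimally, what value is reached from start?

7

a (MAX): max(7, -89) = 7
b (MAX): max(-72, 59, -51) = 59
North (MIN): min(7, 59) = 7
c (MAX): max(-29, -93) = -29
d (MAX): max(-41, -71, -62, 73) = 73
South (MIN): min(-29, 73) = -29
start (MAX): max(7, -29) = 7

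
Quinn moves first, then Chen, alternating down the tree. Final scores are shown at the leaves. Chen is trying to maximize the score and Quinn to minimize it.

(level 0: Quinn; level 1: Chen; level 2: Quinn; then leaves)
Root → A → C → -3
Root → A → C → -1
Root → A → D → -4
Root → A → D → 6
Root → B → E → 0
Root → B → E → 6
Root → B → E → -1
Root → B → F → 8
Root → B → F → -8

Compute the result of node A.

C (Quinn): min(-3, -1) = -3
D (Quinn): min(-4, 6) = -4
A (Chen): max(-3, -4) = -3

-3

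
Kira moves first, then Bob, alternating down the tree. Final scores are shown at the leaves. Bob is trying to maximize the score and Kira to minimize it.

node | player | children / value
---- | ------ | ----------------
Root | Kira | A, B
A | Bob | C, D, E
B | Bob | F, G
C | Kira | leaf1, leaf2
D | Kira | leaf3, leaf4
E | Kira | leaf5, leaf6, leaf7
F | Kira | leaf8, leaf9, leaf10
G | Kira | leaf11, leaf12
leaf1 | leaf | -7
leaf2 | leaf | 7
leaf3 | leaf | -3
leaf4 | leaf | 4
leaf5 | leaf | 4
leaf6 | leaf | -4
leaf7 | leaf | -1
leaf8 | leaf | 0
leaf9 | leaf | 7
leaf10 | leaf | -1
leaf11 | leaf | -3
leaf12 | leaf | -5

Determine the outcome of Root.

-3

C (Kira): min(-7, 7) = -7
D (Kira): min(-3, 4) = -3
E (Kira): min(4, -4, -1) = -4
A (Bob): max(-7, -3, -4) = -3
F (Kira): min(0, 7, -1) = -1
G (Kira): min(-3, -5) = -5
B (Bob): max(-1, -5) = -1
Root (Kira): min(-3, -1) = -3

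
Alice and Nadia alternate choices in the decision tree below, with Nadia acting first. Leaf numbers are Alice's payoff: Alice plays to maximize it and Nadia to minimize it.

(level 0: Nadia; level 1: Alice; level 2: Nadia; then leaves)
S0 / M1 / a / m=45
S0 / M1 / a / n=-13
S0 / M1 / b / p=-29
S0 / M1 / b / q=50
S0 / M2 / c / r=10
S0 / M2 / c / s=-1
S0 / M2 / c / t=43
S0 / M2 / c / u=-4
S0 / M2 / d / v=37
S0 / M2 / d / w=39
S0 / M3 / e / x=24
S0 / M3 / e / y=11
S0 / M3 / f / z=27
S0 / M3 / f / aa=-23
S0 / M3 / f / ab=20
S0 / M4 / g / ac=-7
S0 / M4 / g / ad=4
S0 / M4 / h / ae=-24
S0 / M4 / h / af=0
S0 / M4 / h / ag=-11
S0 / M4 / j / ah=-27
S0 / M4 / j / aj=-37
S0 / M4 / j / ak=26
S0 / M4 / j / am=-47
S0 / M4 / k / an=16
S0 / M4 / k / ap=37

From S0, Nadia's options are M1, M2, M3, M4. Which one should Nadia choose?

a (Nadia): min(45, -13) = -13
b (Nadia): min(-29, 50) = -29
M1 (Alice): max(-13, -29) = -13
c (Nadia): min(10, -1, 43, -4) = -4
d (Nadia): min(37, 39) = 37
M2 (Alice): max(-4, 37) = 37
e (Nadia): min(24, 11) = 11
f (Nadia): min(27, -23, 20) = -23
M3 (Alice): max(11, -23) = 11
g (Nadia): min(-7, 4) = -7
h (Nadia): min(-24, 0, -11) = -24
j (Nadia): min(-27, -37, 26, -47) = -47
k (Nadia): min(16, 37) = 16
M4 (Alice): max(-7, -24, -47, 16) = 16
S0 (Nadia): min(-13, 37, 11, 16) = -13
Nadia at S0 wants the lowest of {M1=-13, M2=37, M3=11, M4=16}, so chooses M1.

M1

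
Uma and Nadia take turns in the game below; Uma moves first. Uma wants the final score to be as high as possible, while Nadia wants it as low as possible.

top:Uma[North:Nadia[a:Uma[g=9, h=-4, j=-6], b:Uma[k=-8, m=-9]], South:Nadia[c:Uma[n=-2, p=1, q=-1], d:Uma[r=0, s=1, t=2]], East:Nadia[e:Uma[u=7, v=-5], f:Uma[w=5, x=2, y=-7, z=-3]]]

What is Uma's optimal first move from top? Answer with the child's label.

East

a (Uma): max(9, -4, -6) = 9
b (Uma): max(-8, -9) = -8
North (Nadia): min(9, -8) = -8
c (Uma): max(-2, 1, -1) = 1
d (Uma): max(0, 1, 2) = 2
South (Nadia): min(1, 2) = 1
e (Uma): max(7, -5) = 7
f (Uma): max(5, 2, -7, -3) = 5
East (Nadia): min(7, 5) = 5
top (Uma): max(-8, 1, 5) = 5
Uma at top wants the highest of {North=-8, South=1, East=5}, so chooses East.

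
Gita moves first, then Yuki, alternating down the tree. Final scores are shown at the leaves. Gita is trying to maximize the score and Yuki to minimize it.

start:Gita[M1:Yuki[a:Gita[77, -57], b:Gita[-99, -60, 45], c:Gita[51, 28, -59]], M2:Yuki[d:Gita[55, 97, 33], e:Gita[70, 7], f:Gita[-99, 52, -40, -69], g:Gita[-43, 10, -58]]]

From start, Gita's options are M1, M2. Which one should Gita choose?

a (Gita): max(77, -57) = 77
b (Gita): max(-99, -60, 45) = 45
c (Gita): max(51, 28, -59) = 51
M1 (Yuki): min(77, 45, 51) = 45
d (Gita): max(55, 97, 33) = 97
e (Gita): max(70, 7) = 70
f (Gita): max(-99, 52, -40, -69) = 52
g (Gita): max(-43, 10, -58) = 10
M2 (Yuki): min(97, 70, 52, 10) = 10
start (Gita): max(45, 10) = 45
Gita at start wants the highest of {M1=45, M2=10}, so chooses M1.

M1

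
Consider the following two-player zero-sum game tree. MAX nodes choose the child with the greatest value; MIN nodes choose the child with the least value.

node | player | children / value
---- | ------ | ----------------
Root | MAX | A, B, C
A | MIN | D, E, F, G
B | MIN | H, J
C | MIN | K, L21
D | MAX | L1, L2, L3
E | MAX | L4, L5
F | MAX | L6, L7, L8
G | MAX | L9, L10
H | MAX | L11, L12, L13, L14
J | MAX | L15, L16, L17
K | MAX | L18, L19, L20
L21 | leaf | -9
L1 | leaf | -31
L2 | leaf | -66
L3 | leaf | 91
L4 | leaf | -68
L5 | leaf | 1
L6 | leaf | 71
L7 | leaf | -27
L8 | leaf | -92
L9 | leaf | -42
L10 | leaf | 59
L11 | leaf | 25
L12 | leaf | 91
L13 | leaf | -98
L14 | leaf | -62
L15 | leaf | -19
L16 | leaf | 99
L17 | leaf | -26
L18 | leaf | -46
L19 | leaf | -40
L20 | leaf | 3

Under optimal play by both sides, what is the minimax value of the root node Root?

D (MAX): max(-31, -66, 91) = 91
E (MAX): max(-68, 1) = 1
F (MAX): max(71, -27, -92) = 71
G (MAX): max(-42, 59) = 59
A (MIN): min(91, 1, 71, 59) = 1
H (MAX): max(25, 91, -98, -62) = 91
J (MAX): max(-19, 99, -26) = 99
B (MIN): min(91, 99) = 91
K (MAX): max(-46, -40, 3) = 3
C (MIN): min(3, -9) = -9
Root (MAX): max(1, 91, -9) = 91

91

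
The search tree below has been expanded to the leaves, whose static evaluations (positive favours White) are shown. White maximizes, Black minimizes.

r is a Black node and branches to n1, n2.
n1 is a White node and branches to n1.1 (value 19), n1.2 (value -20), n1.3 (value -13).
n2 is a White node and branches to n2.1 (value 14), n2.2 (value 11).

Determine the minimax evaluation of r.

14

n1 (White): max(19, -20, -13) = 19
n2 (White): max(14, 11) = 14
r (Black): min(19, 14) = 14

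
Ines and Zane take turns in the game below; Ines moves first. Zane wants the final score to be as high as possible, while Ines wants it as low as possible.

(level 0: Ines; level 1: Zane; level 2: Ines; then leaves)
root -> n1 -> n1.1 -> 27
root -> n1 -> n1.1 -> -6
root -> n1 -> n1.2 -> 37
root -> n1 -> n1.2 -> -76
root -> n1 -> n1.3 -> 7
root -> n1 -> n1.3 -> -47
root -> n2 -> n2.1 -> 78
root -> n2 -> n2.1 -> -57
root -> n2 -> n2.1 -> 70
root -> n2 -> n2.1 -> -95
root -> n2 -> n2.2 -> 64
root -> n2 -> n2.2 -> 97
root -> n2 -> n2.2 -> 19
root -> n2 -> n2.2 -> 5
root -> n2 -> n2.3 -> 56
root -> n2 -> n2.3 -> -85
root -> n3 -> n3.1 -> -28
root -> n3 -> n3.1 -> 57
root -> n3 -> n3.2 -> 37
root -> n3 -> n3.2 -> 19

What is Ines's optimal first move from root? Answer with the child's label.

n1.1 (Ines): min(27, -6) = -6
n1.2 (Ines): min(37, -76) = -76
n1.3 (Ines): min(7, -47) = -47
n1 (Zane): max(-6, -76, -47) = -6
n2.1 (Ines): min(78, -57, 70, -95) = -95
n2.2 (Ines): min(64, 97, 19, 5) = 5
n2.3 (Ines): min(56, -85) = -85
n2 (Zane): max(-95, 5, -85) = 5
n3.1 (Ines): min(-28, 57) = -28
n3.2 (Ines): min(37, 19) = 19
n3 (Zane): max(-28, 19) = 19
root (Ines): min(-6, 5, 19) = -6
Ines at root wants the lowest of {n1=-6, n2=5, n3=19}, so chooses n1.

n1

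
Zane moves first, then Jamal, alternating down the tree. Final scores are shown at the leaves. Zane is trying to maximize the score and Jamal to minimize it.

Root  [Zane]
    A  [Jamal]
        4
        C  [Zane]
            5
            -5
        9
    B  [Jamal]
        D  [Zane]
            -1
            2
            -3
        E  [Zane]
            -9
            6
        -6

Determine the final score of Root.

C (Zane): max(5, -5) = 5
A (Jamal): min(4, 5, 9) = 4
D (Zane): max(-1, 2, -3) = 2
E (Zane): max(-9, 6) = 6
B (Jamal): min(2, 6, -6) = -6
Root (Zane): max(4, -6) = 4

4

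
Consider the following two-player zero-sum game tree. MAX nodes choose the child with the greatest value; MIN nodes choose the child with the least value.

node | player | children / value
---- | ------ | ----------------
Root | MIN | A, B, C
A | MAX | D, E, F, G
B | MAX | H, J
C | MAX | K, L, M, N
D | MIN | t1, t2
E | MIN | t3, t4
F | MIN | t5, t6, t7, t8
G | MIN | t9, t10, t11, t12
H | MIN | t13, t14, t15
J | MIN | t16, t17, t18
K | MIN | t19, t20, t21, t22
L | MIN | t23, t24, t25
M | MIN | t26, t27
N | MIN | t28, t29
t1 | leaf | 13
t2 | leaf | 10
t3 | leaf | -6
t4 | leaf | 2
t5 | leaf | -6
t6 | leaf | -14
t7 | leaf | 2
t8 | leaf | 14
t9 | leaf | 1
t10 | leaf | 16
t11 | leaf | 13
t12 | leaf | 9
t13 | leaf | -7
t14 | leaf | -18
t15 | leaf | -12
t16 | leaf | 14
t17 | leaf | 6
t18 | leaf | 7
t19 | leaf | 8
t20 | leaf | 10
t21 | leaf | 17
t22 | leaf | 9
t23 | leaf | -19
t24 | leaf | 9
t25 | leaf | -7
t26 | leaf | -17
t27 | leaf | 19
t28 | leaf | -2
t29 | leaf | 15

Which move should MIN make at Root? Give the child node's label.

D (MIN): min(13, 10) = 10
E (MIN): min(-6, 2) = -6
F (MIN): min(-6, -14, 2, 14) = -14
G (MIN): min(1, 16, 13, 9) = 1
A (MAX): max(10, -6, -14, 1) = 10
H (MIN): min(-7, -18, -12) = -18
J (MIN): min(14, 6, 7) = 6
B (MAX): max(-18, 6) = 6
K (MIN): min(8, 10, 17, 9) = 8
L (MIN): min(-19, 9, -7) = -19
M (MIN): min(-17, 19) = -17
N (MIN): min(-2, 15) = -2
C (MAX): max(8, -19, -17, -2) = 8
Root (MIN): min(10, 6, 8) = 6
MIN at Root wants the lowest of {A=10, B=6, C=8}, so chooses B.

B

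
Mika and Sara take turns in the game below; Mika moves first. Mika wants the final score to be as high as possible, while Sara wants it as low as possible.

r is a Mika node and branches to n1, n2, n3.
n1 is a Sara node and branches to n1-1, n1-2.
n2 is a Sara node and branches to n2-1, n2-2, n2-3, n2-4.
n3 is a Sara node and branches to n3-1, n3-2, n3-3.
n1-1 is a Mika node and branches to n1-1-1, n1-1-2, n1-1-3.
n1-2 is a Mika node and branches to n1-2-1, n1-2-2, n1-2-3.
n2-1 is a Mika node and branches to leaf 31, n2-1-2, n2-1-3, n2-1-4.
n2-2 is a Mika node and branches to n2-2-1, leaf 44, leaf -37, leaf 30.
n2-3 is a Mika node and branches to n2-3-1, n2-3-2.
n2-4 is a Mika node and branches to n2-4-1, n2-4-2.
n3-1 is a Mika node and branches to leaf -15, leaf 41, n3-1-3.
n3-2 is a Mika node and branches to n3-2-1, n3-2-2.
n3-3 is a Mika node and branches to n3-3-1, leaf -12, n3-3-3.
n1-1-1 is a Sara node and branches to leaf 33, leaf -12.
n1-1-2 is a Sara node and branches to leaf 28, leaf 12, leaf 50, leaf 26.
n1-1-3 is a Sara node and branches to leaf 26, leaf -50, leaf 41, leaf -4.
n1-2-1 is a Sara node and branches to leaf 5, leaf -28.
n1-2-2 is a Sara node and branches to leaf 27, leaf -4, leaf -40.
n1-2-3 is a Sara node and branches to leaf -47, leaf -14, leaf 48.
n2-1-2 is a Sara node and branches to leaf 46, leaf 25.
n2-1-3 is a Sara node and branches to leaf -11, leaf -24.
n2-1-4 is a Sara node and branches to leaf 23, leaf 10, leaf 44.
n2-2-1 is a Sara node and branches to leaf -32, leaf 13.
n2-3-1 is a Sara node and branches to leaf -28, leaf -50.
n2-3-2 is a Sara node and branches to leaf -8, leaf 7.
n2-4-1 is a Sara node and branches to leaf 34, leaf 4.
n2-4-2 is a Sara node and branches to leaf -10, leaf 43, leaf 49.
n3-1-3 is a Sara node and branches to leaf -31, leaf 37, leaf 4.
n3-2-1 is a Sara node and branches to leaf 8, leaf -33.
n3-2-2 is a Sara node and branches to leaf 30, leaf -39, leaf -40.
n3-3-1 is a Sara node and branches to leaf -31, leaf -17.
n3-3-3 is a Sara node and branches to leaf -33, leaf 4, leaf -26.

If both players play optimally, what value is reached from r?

-8

n1-1-1 (Sara): min(33, -12) = -12
n1-1-2 (Sara): min(28, 12, 50, 26) = 12
n1-1-3 (Sara): min(26, -50, 41, -4) = -50
n1-1 (Mika): max(-12, 12, -50) = 12
n1-2-1 (Sara): min(5, -28) = -28
n1-2-2 (Sara): min(27, -4, -40) = -40
n1-2-3 (Sara): min(-47, -14, 48) = -47
n1-2 (Mika): max(-28, -40, -47) = -28
n1 (Sara): min(12, -28) = -28
n2-1-2 (Sara): min(46, 25) = 25
n2-1-3 (Sara): min(-11, -24) = -24
n2-1-4 (Sara): min(23, 10, 44) = 10
n2-1 (Mika): max(31, 25, -24, 10) = 31
n2-2-1 (Sara): min(-32, 13) = -32
n2-2 (Mika): max(-32, 44, -37, 30) = 44
n2-3-1 (Sara): min(-28, -50) = -50
n2-3-2 (Sara): min(-8, 7) = -8
n2-3 (Mika): max(-50, -8) = -8
n2-4-1 (Sara): min(34, 4) = 4
n2-4-2 (Sara): min(-10, 43, 49) = -10
n2-4 (Mika): max(4, -10) = 4
n2 (Sara): min(31, 44, -8, 4) = -8
n3-1-3 (Sara): min(-31, 37, 4) = -31
n3-1 (Mika): max(-15, 41, -31) = 41
n3-2-1 (Sara): min(8, -33) = -33
n3-2-2 (Sara): min(30, -39, -40) = -40
n3-2 (Mika): max(-33, -40) = -33
n3-3-1 (Sara): min(-31, -17) = -31
n3-3-3 (Sara): min(-33, 4, -26) = -33
n3-3 (Mika): max(-31, -12, -33) = -12
n3 (Sara): min(41, -33, -12) = -33
r (Mika): max(-28, -8, -33) = -8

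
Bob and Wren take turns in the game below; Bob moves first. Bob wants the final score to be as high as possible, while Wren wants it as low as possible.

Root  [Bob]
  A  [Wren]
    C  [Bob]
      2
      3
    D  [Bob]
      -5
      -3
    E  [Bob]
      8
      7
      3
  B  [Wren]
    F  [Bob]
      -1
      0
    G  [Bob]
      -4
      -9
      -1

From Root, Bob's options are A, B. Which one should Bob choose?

B

C (Bob): max(2, 3) = 3
D (Bob): max(-5, -3) = -3
E (Bob): max(8, 7, 3) = 8
A (Wren): min(3, -3, 8) = -3
F (Bob): max(-1, 0) = 0
G (Bob): max(-4, -9, -1) = -1
B (Wren): min(0, -1) = -1
Root (Bob): max(-3, -1) = -1
Bob at Root wants the highest of {A=-3, B=-1}, so chooses B.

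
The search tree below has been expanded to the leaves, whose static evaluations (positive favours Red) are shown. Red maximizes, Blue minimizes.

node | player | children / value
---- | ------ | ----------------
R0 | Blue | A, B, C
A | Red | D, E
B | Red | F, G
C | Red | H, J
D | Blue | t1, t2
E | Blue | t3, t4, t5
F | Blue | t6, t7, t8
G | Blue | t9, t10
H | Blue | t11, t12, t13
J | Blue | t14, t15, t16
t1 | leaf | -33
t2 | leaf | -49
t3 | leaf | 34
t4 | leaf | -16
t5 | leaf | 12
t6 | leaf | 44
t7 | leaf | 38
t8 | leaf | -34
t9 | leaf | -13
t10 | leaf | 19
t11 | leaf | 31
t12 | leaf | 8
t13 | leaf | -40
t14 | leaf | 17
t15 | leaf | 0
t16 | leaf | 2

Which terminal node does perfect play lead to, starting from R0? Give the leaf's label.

D (Blue): min(-33, -49) = -49
E (Blue): min(34, -16, 12) = -16
A (Red): max(-49, -16) = -16
F (Blue): min(44, 38, -34) = -34
G (Blue): min(-13, 19) = -13
B (Red): max(-34, -13) = -13
H (Blue): min(31, 8, -40) = -40
J (Blue): min(17, 0, 2) = 0
C (Red): max(-40, 0) = 0
R0 (Blue): min(-16, -13, 0) = -16
At R0, Blue picks A (lowest: -16).
At A, Red picks E (highest: -16).
At E, Blue picks t4 (lowest: -16).
Terminal value -16.

t4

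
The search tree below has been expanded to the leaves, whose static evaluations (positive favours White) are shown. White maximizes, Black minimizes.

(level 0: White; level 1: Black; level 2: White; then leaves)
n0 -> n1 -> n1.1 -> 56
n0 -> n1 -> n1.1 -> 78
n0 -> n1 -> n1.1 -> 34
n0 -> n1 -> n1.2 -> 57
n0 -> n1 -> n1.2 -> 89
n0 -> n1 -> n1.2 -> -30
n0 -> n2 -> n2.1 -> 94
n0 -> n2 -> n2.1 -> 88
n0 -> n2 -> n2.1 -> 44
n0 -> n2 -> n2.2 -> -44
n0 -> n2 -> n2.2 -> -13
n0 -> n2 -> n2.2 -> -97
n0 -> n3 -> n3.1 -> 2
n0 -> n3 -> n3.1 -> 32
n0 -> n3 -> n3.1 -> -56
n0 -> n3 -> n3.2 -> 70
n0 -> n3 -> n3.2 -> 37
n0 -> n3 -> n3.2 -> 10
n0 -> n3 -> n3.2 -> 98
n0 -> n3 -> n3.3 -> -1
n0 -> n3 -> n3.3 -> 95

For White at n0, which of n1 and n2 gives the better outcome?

n1

n1.1 (White): max(56, 78, 34) = 78
n1.2 (White): max(57, 89, -30) = 89
n1 (Black): min(78, 89) = 78
n2.1 (White): max(94, 88, 44) = 94
n2.2 (White): max(-44, -13, -97) = -13
n2 (Black): min(94, -13) = -13
White prefers the higher value; n1=78, n2=-13. n1 is better since 78 > -13.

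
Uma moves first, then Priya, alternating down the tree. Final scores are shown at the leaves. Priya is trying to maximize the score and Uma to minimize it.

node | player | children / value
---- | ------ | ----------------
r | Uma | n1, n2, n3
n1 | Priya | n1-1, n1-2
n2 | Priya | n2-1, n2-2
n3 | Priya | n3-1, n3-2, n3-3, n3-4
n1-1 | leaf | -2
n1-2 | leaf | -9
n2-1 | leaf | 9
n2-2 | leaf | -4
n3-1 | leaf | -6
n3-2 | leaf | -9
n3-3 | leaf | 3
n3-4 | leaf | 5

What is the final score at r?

n1 (Priya): max(-2, -9) = -2
n2 (Priya): max(9, -4) = 9
n3 (Priya): max(-6, -9, 3, 5) = 5
r (Uma): min(-2, 9, 5) = -2

-2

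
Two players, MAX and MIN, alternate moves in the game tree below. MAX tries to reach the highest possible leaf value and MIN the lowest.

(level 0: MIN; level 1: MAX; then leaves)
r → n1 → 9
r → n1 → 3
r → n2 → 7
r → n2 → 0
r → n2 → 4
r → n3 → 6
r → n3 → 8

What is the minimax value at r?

7

n1 (MAX): max(9, 3) = 9
n2 (MAX): max(7, 0, 4) = 7
n3 (MAX): max(6, 8) = 8
r (MIN): min(9, 7, 8) = 7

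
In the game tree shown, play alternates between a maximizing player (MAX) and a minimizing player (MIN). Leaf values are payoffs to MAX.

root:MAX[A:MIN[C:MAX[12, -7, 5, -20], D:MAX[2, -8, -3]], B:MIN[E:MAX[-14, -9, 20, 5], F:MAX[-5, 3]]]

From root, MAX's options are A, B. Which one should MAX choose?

B

C (MAX): max(12, -7, 5, -20) = 12
D (MAX): max(2, -8, -3) = 2
A (MIN): min(12, 2) = 2
E (MAX): max(-14, -9, 20, 5) = 20
F (MAX): max(-5, 3) = 3
B (MIN): min(20, 3) = 3
root (MAX): max(2, 3) = 3
MAX at root wants the highest of {A=2, B=3}, so chooses B.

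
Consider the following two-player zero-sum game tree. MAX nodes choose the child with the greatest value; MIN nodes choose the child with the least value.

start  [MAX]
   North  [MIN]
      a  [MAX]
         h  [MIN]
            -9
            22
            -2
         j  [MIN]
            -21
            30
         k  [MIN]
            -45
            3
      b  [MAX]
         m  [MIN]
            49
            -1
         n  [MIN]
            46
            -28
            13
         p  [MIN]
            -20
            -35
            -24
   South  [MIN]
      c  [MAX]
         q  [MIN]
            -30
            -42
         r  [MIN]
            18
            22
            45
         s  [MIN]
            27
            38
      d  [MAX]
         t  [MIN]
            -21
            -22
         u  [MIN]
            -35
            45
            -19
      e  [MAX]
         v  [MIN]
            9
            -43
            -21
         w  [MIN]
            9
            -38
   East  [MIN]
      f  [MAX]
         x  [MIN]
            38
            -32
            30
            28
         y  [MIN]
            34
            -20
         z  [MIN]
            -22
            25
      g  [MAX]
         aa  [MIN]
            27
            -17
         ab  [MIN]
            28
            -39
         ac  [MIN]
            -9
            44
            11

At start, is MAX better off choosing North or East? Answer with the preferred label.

North

h (MIN): min(-9, 22, -2) = -9
j (MIN): min(-21, 30) = -21
k (MIN): min(-45, 3) = -45
a (MAX): max(-9, -21, -45) = -9
m (MIN): min(49, -1) = -1
n (MIN): min(46, -28, 13) = -28
p (MIN): min(-20, -35, -24) = -35
b (MAX): max(-1, -28, -35) = -1
North (MIN): min(-9, -1) = -9
x (MIN): min(38, -32, 30, 28) = -32
y (MIN): min(34, -20) = -20
z (MIN): min(-22, 25) = -22
f (MAX): max(-32, -20, -22) = -20
aa (MIN): min(27, -17) = -17
ab (MIN): min(28, -39) = -39
ac (MIN): min(-9, 44, 11) = -9
g (MAX): max(-17, -39, -9) = -9
East (MIN): min(-20, -9) = -20
MAX prefers the higher value; North=-9, East=-20. North is better since -9 > -20.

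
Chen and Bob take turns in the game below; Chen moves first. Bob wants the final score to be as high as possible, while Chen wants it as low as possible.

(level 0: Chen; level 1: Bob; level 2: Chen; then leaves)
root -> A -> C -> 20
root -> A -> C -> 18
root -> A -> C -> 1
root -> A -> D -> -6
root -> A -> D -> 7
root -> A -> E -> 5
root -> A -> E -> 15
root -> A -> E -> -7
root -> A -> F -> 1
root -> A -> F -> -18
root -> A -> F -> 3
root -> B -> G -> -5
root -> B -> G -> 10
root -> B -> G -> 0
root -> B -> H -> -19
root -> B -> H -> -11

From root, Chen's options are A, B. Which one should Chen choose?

B

C (Chen): min(20, 18, 1) = 1
D (Chen): min(-6, 7) = -6
E (Chen): min(5, 15, -7) = -7
F (Chen): min(1, -18, 3) = -18
A (Bob): max(1, -6, -7, -18) = 1
G (Chen): min(-5, 10, 0) = -5
H (Chen): min(-19, -11) = -19
B (Bob): max(-5, -19) = -5
root (Chen): min(1, -5) = -5
Chen at root wants the lowest of {A=1, B=-5}, so chooses B.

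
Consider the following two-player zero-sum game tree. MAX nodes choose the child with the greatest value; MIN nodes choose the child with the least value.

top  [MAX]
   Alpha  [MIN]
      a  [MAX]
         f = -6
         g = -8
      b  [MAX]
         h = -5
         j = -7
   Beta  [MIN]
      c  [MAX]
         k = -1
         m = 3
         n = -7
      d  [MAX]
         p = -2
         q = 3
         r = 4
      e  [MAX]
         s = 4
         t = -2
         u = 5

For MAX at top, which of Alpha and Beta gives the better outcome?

Beta

a (MAX): max(-6, -8) = -6
b (MAX): max(-5, -7) = -5
Alpha (MIN): min(-6, -5) = -6
c (MAX): max(-1, 3, -7) = 3
d (MAX): max(-2, 3, 4) = 4
e (MAX): max(4, -2, 5) = 5
Beta (MIN): min(3, 4, 5) = 3
MAX prefers the higher value; Alpha=-6, Beta=3. Beta is better since 3 > -6.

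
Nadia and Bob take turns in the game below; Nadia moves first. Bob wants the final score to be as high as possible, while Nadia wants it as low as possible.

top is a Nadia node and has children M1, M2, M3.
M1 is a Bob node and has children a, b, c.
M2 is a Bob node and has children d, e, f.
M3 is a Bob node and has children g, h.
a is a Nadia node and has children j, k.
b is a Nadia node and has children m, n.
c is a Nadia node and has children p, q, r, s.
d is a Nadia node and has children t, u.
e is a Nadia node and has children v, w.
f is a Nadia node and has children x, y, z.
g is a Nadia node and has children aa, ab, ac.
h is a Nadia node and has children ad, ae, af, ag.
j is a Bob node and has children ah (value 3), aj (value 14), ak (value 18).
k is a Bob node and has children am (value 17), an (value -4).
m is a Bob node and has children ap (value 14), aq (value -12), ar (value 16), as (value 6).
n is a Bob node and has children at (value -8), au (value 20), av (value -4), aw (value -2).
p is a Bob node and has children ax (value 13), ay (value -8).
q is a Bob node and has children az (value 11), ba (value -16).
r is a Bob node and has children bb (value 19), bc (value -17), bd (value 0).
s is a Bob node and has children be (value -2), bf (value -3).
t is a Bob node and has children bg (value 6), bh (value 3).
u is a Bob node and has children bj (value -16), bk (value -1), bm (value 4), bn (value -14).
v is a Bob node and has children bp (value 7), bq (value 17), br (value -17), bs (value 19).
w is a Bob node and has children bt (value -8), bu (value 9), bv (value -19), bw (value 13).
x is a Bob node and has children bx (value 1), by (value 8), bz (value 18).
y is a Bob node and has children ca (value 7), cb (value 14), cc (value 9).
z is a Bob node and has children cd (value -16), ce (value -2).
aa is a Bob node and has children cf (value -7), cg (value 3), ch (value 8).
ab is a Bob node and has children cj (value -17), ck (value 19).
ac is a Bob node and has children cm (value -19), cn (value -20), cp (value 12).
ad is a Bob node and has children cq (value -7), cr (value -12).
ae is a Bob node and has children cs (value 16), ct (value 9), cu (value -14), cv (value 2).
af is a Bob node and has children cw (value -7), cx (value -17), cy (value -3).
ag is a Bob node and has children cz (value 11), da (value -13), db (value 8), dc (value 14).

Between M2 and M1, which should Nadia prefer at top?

t (Bob): max(6, 3) = 6
u (Bob): max(-16, -1, 4, -14) = 4
d (Nadia): min(6, 4) = 4
v (Bob): max(7, 17, -17, 19) = 19
w (Bob): max(-8, 9, -19, 13) = 13
e (Nadia): min(19, 13) = 13
x (Bob): max(1, 8, 18) = 18
y (Bob): max(7, 14, 9) = 14
z (Bob): max(-16, -2) = -2
f (Nadia): min(18, 14, -2) = -2
M2 (Bob): max(4, 13, -2) = 13
j (Bob): max(3, 14, 18) = 18
k (Bob): max(17, -4) = 17
a (Nadia): min(18, 17) = 17
m (Bob): max(14, -12, 16, 6) = 16
n (Bob): max(-8, 20, -4, -2) = 20
b (Nadia): min(16, 20) = 16
p (Bob): max(13, -8) = 13
q (Bob): max(11, -16) = 11
r (Bob): max(19, -17, 0) = 19
s (Bob): max(-2, -3) = -2
c (Nadia): min(13, 11, 19, -2) = -2
M1 (Bob): max(17, 16, -2) = 17
Nadia prefers the lower value; M2=13, M1=17. M2 is better since 13 < 17.

M2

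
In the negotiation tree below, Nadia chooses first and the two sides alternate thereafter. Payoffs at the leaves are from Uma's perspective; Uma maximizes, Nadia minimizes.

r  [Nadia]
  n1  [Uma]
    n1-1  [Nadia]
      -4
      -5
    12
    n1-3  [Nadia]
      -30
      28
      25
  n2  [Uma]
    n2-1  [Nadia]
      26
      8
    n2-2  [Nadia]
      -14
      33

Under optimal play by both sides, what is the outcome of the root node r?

8

n1-1 (Nadia): min(-4, -5) = -5
n1-3 (Nadia): min(-30, 28, 25) = -30
n1 (Uma): max(-5, 12, -30) = 12
n2-1 (Nadia): min(26, 8) = 8
n2-2 (Nadia): min(-14, 33) = -14
n2 (Uma): max(8, -14) = 8
r (Nadia): min(12, 8) = 8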